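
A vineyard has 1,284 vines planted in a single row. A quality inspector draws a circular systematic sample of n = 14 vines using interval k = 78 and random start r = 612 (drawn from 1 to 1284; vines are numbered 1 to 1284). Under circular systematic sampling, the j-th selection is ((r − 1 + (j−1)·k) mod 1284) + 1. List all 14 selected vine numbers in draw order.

Selection 1: 612
Selection 2: 612 + 78 = 690
Selection 3: 690 + 78 = 768
Selection 4: 768 + 78 = 846
Selection 5: 846 + 78 = 924
Selection 6: 924 + 78 = 1002
Selection 7: 1002 + 78 = 1080
Selection 8: 1080 + 78 = 1158
Selection 9: 1158 + 78 = 1236
Selection 10: 1236 + 78 = 1314 → 1314 − 1284 = 30
Selection 11: 30 + 78 = 108
Selection 12: 108 + 78 = 186
Selection 13: 186 + 78 = 264
Selection 14: 264 + 78 = 342

612, 690, 768, 846, 924, 1002, 1080, 1158, 1236, 30, 108, 186, 264, 342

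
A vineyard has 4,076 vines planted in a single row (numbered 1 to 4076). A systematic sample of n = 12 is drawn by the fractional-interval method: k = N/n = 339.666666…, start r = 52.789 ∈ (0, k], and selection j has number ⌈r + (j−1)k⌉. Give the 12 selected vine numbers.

53, 393, 733, 1072, 1412, 1752, 2091, 2431, 2771, 3110, 3450, 3790

j=1: r + 0k = 52.789 → ⌈·⌉ = 53
j=2: r + 1k = 392.455666… → ⌈·⌉ = 393
j=3: r + 2k = 732.122333… → ⌈·⌉ = 733
j=4: r + 3k = 1071.789 → ⌈·⌉ = 1072
j=5: r + 4k = 1411.455666… → ⌈·⌉ = 1412
j=6: r + 5k = 1751.122333… → ⌈·⌉ = 1752
j=7: r + 6k = 2090.789 → ⌈·⌉ = 2091
j=8: r + 7k = 2430.455666… → ⌈·⌉ = 2431
j=9: r + 8k = 2770.122333… → ⌈·⌉ = 2771
j=10: r + 9k = 3109.789 → ⌈·⌉ = 3110
j=11: r + 10k = 3449.455666… → ⌈·⌉ = 3450
j=12: r + 11k = 3789.122333… → ⌈·⌉ = 3790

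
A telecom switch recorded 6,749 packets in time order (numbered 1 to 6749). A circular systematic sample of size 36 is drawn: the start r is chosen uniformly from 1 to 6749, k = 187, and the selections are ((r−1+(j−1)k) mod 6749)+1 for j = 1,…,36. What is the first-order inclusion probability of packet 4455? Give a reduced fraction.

For each position j, as r ranges over 1…6749 the j-th selection hits every packet exactly once, so packet 4455 is selected for exactly 36 of the 6749 starts.
Inclusion probability = 36/6749.

36/6749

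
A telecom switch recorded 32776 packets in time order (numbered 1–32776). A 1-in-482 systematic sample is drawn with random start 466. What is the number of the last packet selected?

k = 482
68th selection = r + (68−1)·k = 466 + 67×482 = 466 + 32294 = 32760

32760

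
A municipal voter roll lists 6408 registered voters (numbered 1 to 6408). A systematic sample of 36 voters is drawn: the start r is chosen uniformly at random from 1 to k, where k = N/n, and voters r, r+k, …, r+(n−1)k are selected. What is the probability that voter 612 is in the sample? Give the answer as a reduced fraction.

1/178

k = 6408/36 = 178.
Voter 612 is selected iff r ≡ 612 (mod 178); exactly one such r in {1,…,178}.
Inclusion probability = 1/178.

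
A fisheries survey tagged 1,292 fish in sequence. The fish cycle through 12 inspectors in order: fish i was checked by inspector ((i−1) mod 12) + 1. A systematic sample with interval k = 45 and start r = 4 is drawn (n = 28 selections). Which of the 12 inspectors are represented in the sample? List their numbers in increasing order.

1, 4, 7, 10

Consecutive selections differ by k = 45, so their inspector numbers differ by 45 mod 12 = 9.
gcd(45, 12) = 3, so the sample visits 12/3 = 4 distinct residues mod 12.
Start 4 is inspector 4; the inspectors hit are 1, 4, 7, 10.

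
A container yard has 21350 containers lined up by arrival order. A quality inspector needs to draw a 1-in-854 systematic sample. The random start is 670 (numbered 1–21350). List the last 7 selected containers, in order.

16042, 16896, 17750, 18604, 19458, 20312, 21166

19th selection = 670 + 18×854 = 16042
20th: 16042 + 854 = 16896
21st: 16896 + 854 = 17750
22nd: 17750 + 854 = 18604
23rd: 18604 + 854 = 19458
24th: 19458 + 854 = 20312
25th: 20312 + 854 = 21166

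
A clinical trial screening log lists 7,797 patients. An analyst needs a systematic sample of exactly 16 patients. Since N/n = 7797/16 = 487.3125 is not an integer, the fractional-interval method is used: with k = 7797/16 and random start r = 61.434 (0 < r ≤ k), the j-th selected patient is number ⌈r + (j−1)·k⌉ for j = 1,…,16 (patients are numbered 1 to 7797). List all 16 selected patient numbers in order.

j=1: r + 0k = 61.434 → ⌈·⌉ = 62
j=2: r + 1k = 548.7465 → ⌈·⌉ = 549
j=3: r + 2k = 1036.059 → ⌈·⌉ = 1037
j=4: r + 3k = 1523.3715 → ⌈·⌉ = 1524
j=5: r + 4k = 2010.684 → ⌈·⌉ = 2011
j=6: r + 5k = 2497.9965 → ⌈·⌉ = 2498
j=7: r + 6k = 2985.309 → ⌈·⌉ = 2986
j=8: r + 7k = 3472.6215 → ⌈·⌉ = 3473
j=9: r + 8k = 3959.934 → ⌈·⌉ = 3960
j=10: r + 9k = 4447.2465 → ⌈·⌉ = 4448
j=11: r + 10k = 4934.559 → ⌈·⌉ = 4935
j=12: r + 11k = 5421.8715 → ⌈·⌉ = 5422
j=13: r + 12k = 5909.184 → ⌈·⌉ = 5910
j=14: r + 13k = 6396.4965 → ⌈·⌉ = 6397
j=15: r + 14k = 6883.809 → ⌈·⌉ = 6884
j=16: r + 15k = 7371.1215 → ⌈·⌉ = 7372

62, 549, 1037, 1524, 2011, 2498, 2986, 3473, 3960, 4448, 4935, 5422, 5910, 6397, 6884, 7372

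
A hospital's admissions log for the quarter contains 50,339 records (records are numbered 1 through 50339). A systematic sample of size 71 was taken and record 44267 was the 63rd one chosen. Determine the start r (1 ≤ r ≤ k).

309

k = 50339/71 = 709
r = 44267 − (63−1)×709 = 44267 − 43958 = 309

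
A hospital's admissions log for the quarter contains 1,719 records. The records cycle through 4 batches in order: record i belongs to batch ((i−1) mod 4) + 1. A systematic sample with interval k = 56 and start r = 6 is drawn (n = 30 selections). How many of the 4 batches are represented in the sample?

1

Consecutive selections differ by k = 56, so their batch numbers differ by 56 mod 4 = 0.
gcd(56, 4) = 4, so the sample visits 4/4 = 1 distinct residues mod 4.
Start 6 is batch 2; the batches hit are 2.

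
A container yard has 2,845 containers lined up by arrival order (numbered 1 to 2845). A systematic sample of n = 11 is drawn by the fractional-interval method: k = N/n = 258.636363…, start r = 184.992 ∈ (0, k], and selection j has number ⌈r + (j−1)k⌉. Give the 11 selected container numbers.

185, 444, 703, 961, 1220, 1479, 1737, 1996, 2255, 2513, 2772

j=1: r + 0k = 184.992 → ⌈·⌉ = 185
j=2: r + 1k = 443.628363… → ⌈·⌉ = 444
j=3: r + 2k = 702.264727… → ⌈·⌉ = 703
j=4: r + 3k = 960.901090… → ⌈·⌉ = 961
j=5: r + 4k = 1219.537454… → ⌈·⌉ = 1220
j=6: r + 5k = 1478.173818… → ⌈·⌉ = 1479
j=7: r + 6k = 1736.810181… → ⌈·⌉ = 1737
j=8: r + 7k = 1995.446545… → ⌈·⌉ = 1996
j=9: r + 8k = 2254.082909… → ⌈·⌉ = 2255
j=10: r + 9k = 2512.719272… → ⌈·⌉ = 2513
j=11: r + 10k = 2771.355636… → ⌈·⌉ = 2772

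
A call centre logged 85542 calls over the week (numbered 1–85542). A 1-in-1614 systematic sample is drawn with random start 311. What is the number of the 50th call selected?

k = 1614
50th selection = r + (50−1)·k = 311 + 49×1614 = 311 + 79086 = 79397

79397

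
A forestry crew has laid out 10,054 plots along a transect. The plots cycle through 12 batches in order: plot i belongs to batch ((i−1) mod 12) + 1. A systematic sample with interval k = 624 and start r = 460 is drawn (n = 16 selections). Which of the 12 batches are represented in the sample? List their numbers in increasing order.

4

Consecutive selections differ by k = 624, so their batch numbers differ by 624 mod 12 = 0.
gcd(624, 12) = 12, so the sample visits 12/12 = 1 distinct residues mod 12.
Start 460 is batch 4; the batches hit are 4.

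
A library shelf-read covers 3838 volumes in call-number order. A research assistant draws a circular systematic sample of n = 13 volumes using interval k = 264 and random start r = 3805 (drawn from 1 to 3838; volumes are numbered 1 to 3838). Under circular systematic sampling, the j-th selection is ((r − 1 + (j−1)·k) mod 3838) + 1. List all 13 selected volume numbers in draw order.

Selection 1: 3805
Selection 2: 3805 + 264 = 4069 → 4069 − 3838 = 231
Selection 3: 231 + 264 = 495
Selection 4: 495 + 264 = 759
Selection 5: 759 + 264 = 1023
Selection 6: 1023 + 264 = 1287
Selection 7: 1287 + 264 = 1551
Selection 8: 1551 + 264 = 1815
Selection 9: 1815 + 264 = 2079
Selection 10: 2079 + 264 = 2343
Selection 11: 2343 + 264 = 2607
Selection 12: 2607 + 264 = 2871
Selection 13: 2871 + 264 = 3135

3805, 231, 495, 759, 1023, 1287, 1551, 1815, 2079, 2343, 2607, 2871, 3135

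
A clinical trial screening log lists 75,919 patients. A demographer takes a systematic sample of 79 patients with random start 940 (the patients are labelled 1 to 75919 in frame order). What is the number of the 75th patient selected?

72054

k = 75919/79 = 961
75th selection = r + (75−1)·k = 940 + 74×961 = 940 + 71114 = 72054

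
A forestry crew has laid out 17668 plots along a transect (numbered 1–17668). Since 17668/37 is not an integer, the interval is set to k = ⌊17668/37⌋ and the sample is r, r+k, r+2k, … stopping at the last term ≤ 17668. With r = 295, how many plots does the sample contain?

37

k = ⌊17668/37⌋ = 477
Achieved size = ⌊(17668 − 295)/477⌋ + 1 = ⌊17373/477⌋ + 1 = 36 + 1 = 37
(last selection: 295 + 36×477 = 17467 ≤ 17668; next would be 17944 > 17668)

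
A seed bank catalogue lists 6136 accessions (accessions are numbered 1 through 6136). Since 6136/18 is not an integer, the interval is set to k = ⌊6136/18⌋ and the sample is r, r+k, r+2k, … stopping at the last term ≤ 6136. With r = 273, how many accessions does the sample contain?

k = ⌊6136/18⌋ = 340
Achieved size = ⌊(6136 − 273)/340⌋ + 1 = ⌊5863/340⌋ + 1 = 17 + 1 = 18
(last selection: 273 + 17×340 = 6053 ≤ 6136; next would be 6393 > 6136)

18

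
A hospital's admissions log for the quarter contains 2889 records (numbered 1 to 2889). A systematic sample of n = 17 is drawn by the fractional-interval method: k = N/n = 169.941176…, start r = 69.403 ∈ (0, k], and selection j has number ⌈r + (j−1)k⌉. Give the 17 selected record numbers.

j=1: r + 0k = 69.403 → ⌈·⌉ = 70
j=2: r + 1k = 239.344176… → ⌈·⌉ = 240
j=3: r + 2k = 409.285352… → ⌈·⌉ = 410
j=4: r + 3k = 579.226529… → ⌈·⌉ = 580
j=5: r + 4k = 749.167705… → ⌈·⌉ = 750
j=6: r + 5k = 919.108882… → ⌈·⌉ = 920
j=7: r + 6k = 1089.050058… → ⌈·⌉ = 1090
j=8: r + 7k = 1258.991235… → ⌈·⌉ = 1259
j=9: r + 8k = 1428.932411… → ⌈·⌉ = 1429
j=10: r + 9k = 1598.873588… → ⌈·⌉ = 1599
j=11: r + 10k = 1768.814764… → ⌈·⌉ = 1769
j=12: r + 11k = 1938.755941… → ⌈·⌉ = 1939
j=13: r + 12k = 2108.697117… → ⌈·⌉ = 2109
j=14: r + 13k = 2278.638294… → ⌈·⌉ = 2279
j=15: r + 14k = 2448.579470… → ⌈·⌉ = 2449
j=16: r + 15k = 2618.520647… → ⌈·⌉ = 2619
j=17: r + 16k = 2788.461823… → ⌈·⌉ = 2789

70, 240, 410, 580, 750, 920, 1090, 1259, 1429, 1599, 1769, 1939, 2109, 2279, 2449, 2619, 2789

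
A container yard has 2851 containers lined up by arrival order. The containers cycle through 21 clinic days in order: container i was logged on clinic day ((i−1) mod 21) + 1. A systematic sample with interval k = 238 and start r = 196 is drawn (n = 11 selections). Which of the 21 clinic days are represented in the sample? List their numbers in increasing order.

7, 14, 21

Consecutive selections differ by k = 238, so their clinic day numbers differ by 238 mod 21 = 7.
gcd(238, 21) = 7, so the sample visits 21/7 = 3 distinct residues mod 21.
Start 196 is clinic day 7; the clinic days hit are 7, 14, 21.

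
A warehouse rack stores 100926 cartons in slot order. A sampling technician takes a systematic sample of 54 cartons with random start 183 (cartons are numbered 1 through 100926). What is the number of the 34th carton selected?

k = 100926/54 = 1869
34th selection = r + (34−1)·k = 183 + 33×1869 = 183 + 61677 = 61860

61860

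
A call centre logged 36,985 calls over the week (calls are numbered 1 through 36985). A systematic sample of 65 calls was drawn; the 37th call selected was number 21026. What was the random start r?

542

k = 36985/65 = 569
r = 21026 − (37−1)×569 = 21026 − 20484 = 542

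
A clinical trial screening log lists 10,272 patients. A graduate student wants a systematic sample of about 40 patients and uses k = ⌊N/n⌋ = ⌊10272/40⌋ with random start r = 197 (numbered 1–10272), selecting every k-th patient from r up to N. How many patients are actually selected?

k = ⌊10272/40⌋ = 256
Achieved size = ⌊(10272 − 197)/256⌋ + 1 = ⌊10075/256⌋ + 1 = 39 + 1 = 40
(last selection: 197 + 39×256 = 10181 ≤ 10272; next would be 10437 > 10272)

40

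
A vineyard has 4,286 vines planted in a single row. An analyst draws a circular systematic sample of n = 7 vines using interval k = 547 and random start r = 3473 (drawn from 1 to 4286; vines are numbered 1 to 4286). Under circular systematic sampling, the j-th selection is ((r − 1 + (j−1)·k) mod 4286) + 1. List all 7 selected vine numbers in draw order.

3473, 4020, 281, 828, 1375, 1922, 2469

Selection 1: 3473
Selection 2: 3473 + 547 = 4020
Selection 3: 4020 + 547 = 4567 → 4567 − 4286 = 281
Selection 4: 281 + 547 = 828
Selection 5: 828 + 547 = 1375
Selection 6: 1375 + 547 = 1922
Selection 7: 1922 + 547 = 2469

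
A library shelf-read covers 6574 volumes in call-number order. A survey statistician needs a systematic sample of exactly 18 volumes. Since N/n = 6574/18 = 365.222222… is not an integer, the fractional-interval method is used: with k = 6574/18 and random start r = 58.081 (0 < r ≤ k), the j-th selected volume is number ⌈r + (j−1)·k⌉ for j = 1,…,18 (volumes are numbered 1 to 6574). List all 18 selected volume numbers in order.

59, 424, 789, 1154, 1519, 1885, 2250, 2615, 2980, 3346, 3711, 4076, 4441, 4806, 5172, 5537, 5902, 6267

j=1: r + 0k = 58.081 → ⌈·⌉ = 59
j=2: r + 1k = 423.303222… → ⌈·⌉ = 424
j=3: r + 2k = 788.525444… → ⌈·⌉ = 789
j=4: r + 3k = 1153.747666… → ⌈·⌉ = 1154
j=5: r + 4k = 1518.969888… → ⌈·⌉ = 1519
j=6: r + 5k = 1884.192111… → ⌈·⌉ = 1885
j=7: r + 6k = 2249.414333… → ⌈·⌉ = 2250
j=8: r + 7k = 2614.636555… → ⌈·⌉ = 2615
j=9: r + 8k = 2979.858777… → ⌈·⌉ = 2980
j=10: r + 9k = 3345.081 → ⌈·⌉ = 3346
j=11: r + 10k = 3710.303222… → ⌈·⌉ = 3711
j=12: r + 11k = 4075.525444… → ⌈·⌉ = 4076
j=13: r + 12k = 4440.747666… → ⌈·⌉ = 4441
j=14: r + 13k = 4805.969888… → ⌈·⌉ = 4806
j=15: r + 14k = 5171.192111… → ⌈·⌉ = 5172
j=16: r + 15k = 5536.414333… → ⌈·⌉ = 5537
j=17: r + 16k = 5901.636555… → ⌈·⌉ = 5902
j=18: r + 17k = 6266.858777… → ⌈·⌉ = 6267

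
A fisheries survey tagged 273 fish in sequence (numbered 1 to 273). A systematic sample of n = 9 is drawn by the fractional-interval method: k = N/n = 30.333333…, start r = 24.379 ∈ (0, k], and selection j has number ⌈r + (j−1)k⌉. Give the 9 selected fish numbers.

j=1: r + 0k = 24.379 → ⌈·⌉ = 25
j=2: r + 1k = 54.712333… → ⌈·⌉ = 55
j=3: r + 2k = 85.045666… → ⌈·⌉ = 86
j=4: r + 3k = 115.379 → ⌈·⌉ = 116
j=5: r + 4k = 145.712333… → ⌈·⌉ = 146
j=6: r + 5k = 176.045666… → ⌈·⌉ = 177
j=7: r + 6k = 206.379 → ⌈·⌉ = 207
j=8: r + 7k = 236.712333… → ⌈·⌉ = 237
j=9: r + 8k = 267.045666… → ⌈·⌉ = 268

25, 55, 86, 116, 146, 177, 207, 237, 268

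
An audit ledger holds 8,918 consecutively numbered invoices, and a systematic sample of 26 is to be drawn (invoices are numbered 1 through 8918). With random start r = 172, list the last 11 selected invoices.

k = N/n = 8918/26 = 343
16th selection = 172 + 15×343 = 5317
17th: 5317 + 343 = 5660
18th: 5660 + 343 = 6003
19th: 6003 + 343 = 6346
20th: 6346 + 343 = 6689
21st: 6689 + 343 = 7032
22nd: 7032 + 343 = 7375
23rd: 7375 + 343 = 7718
24th: 7718 + 343 = 8061
25th: 8061 + 343 = 8404
26th: 8404 + 343 = 8747

5317, 5660, 6003, 6346, 6689, 7032, 7375, 7718, 8061, 8404, 8747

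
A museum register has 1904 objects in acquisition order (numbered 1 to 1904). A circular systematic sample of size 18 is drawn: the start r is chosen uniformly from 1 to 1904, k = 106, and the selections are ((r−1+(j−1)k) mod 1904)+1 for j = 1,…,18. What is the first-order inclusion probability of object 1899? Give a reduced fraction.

For each position j, as r ranges over 1…1904 the j-th selection hits every object exactly once, so object 1899 is selected for exactly 18 of the 1904 starts.
Inclusion probability = 18/1904 = 9/952.

9/952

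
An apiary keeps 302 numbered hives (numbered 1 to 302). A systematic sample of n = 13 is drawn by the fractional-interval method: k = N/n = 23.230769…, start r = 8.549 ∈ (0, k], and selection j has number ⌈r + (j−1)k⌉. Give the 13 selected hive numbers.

j=1: r + 0k = 8.549 → ⌈·⌉ = 9
j=2: r + 1k = 31.779769… → ⌈·⌉ = 32
j=3: r + 2k = 55.010538… → ⌈·⌉ = 56
j=4: r + 3k = 78.241307… → ⌈·⌉ = 79
j=5: r + 4k = 101.472076… → ⌈·⌉ = 102
j=6: r + 5k = 124.702846… → ⌈·⌉ = 125
j=7: r + 6k = 147.933615… → ⌈·⌉ = 148
j=8: r + 7k = 171.164384… → ⌈·⌉ = 172
j=9: r + 8k = 194.395153… → ⌈·⌉ = 195
j=10: r + 9k = 217.625923… → ⌈·⌉ = 218
j=11: r + 10k = 240.856692… → ⌈·⌉ = 241
j=12: r + 11k = 264.087461… → ⌈·⌉ = 265
j=13: r + 12k = 287.318230… → ⌈·⌉ = 288

9, 32, 56, 79, 102, 125, 148, 172, 195, 218, 241, 265, 288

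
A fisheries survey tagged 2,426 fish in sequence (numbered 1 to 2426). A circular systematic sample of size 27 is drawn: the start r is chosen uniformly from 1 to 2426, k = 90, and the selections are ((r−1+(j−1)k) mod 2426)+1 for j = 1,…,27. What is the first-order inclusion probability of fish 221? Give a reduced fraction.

For each position j, as r ranges over 1…2426 the j-th selection hits every fish exactly once, so fish 221 is selected for exactly 27 of the 2426 starts.
Inclusion probability = 27/2426.

27/2426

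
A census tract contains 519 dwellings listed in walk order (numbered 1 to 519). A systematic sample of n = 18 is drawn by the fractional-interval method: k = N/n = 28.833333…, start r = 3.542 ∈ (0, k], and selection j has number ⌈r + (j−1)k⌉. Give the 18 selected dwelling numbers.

j=1: r + 0k = 3.542 → ⌈·⌉ = 4
j=2: r + 1k = 32.375333… → ⌈·⌉ = 33
j=3: r + 2k = 61.208666… → ⌈·⌉ = 62
j=4: r + 3k = 90.042 → ⌈·⌉ = 91
j=5: r + 4k = 118.875333… → ⌈·⌉ = 119
j=6: r + 5k = 147.708666… → ⌈·⌉ = 148
j=7: r + 6k = 176.542 → ⌈·⌉ = 177
j=8: r + 7k = 205.375333… → ⌈·⌉ = 206
j=9: r + 8k = 234.208666… → ⌈·⌉ = 235
j=10: r + 9k = 263.042 → ⌈·⌉ = 264
j=11: r + 10k = 291.875333… → ⌈·⌉ = 292
j=12: r + 11k = 320.708666… → ⌈·⌉ = 321
j=13: r + 12k = 349.542 → ⌈·⌉ = 350
j=14: r + 13k = 378.375333… → ⌈·⌉ = 379
j=15: r + 14k = 407.208666… → ⌈·⌉ = 408
j=16: r + 15k = 436.042 → ⌈·⌉ = 437
j=17: r + 16k = 464.875333… → ⌈·⌉ = 465
j=18: r + 17k = 493.708666… → ⌈·⌉ = 494

4, 33, 62, 91, 119, 148, 177, 206, 235, 264, 292, 321, 350, 379, 408, 437, 465, 494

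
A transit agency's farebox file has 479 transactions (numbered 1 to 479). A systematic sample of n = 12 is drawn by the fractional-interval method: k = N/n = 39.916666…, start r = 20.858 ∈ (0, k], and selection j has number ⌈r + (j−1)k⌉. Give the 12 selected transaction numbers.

j=1: r + 0k = 20.858 → ⌈·⌉ = 21
j=2: r + 1k = 60.774666… → ⌈·⌉ = 61
j=3: r + 2k = 100.691333… → ⌈·⌉ = 101
j=4: r + 3k = 140.608 → ⌈·⌉ = 141
j=5: r + 4k = 180.524666… → ⌈·⌉ = 181
j=6: r + 5k = 220.441333… → ⌈·⌉ = 221
j=7: r + 6k = 260.358 → ⌈·⌉ = 261
j=8: r + 7k = 300.274666… → ⌈·⌉ = 301
j=9: r + 8k = 340.191333… → ⌈·⌉ = 341
j=10: r + 9k = 380.108 → ⌈·⌉ = 381
j=11: r + 10k = 420.024666… → ⌈·⌉ = 421
j=12: r + 11k = 459.941333… → ⌈·⌉ = 460

21, 61, 101, 141, 181, 221, 261, 301, 341, 381, 421, 460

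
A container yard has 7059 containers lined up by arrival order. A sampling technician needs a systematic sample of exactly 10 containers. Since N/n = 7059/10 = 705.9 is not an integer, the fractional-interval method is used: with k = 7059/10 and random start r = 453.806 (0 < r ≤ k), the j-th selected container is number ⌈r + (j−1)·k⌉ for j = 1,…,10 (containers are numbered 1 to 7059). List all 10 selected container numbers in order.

j=1: r + 0k = 453.806 → ⌈·⌉ = 454
j=2: r + 1k = 1159.706 → ⌈·⌉ = 1160
j=3: r + 2k = 1865.606 → ⌈·⌉ = 1866
j=4: r + 3k = 2571.506 → ⌈·⌉ = 2572
j=5: r + 4k = 3277.406 → ⌈·⌉ = 3278
j=6: r + 5k = 3983.306 → ⌈·⌉ = 3984
j=7: r + 6k = 4689.206 → ⌈·⌉ = 4690
j=8: r + 7k = 5395.106 → ⌈·⌉ = 5396
j=9: r + 8k = 6101.006 → ⌈·⌉ = 6102
j=10: r + 9k = 6806.906 → ⌈·⌉ = 6807

454, 1160, 1866, 2572, 3278, 3984, 4690, 5396, 6102, 6807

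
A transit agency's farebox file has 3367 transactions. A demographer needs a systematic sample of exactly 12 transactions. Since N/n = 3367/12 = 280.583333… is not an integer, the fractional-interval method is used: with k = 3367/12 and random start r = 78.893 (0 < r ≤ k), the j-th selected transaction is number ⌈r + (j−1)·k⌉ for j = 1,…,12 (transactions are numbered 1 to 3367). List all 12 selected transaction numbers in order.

79, 360, 641, 921, 1202, 1482, 1763, 2043, 2324, 2605, 2885, 3166

j=1: r + 0k = 78.893 → ⌈·⌉ = 79
j=2: r + 1k = 359.476333… → ⌈·⌉ = 360
j=3: r + 2k = 640.059666… → ⌈·⌉ = 641
j=4: r + 3k = 920.643 → ⌈·⌉ = 921
j=5: r + 4k = 1201.226333… → ⌈·⌉ = 1202
j=6: r + 5k = 1481.809666… → ⌈·⌉ = 1482
j=7: r + 6k = 1762.393 → ⌈·⌉ = 1763
j=8: r + 7k = 2042.976333… → ⌈·⌉ = 2043
j=9: r + 8k = 2323.559666… → ⌈·⌉ = 2324
j=10: r + 9k = 2604.143 → ⌈·⌉ = 2605
j=11: r + 10k = 2884.726333… → ⌈·⌉ = 2885
j=12: r + 11k = 3165.309666… → ⌈·⌉ = 3166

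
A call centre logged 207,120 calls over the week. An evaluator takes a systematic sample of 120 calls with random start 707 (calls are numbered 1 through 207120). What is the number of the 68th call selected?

k = 207120/120 = 1726
68th selection = r + (68−1)·k = 707 + 67×1726 = 707 + 115642 = 116349

116349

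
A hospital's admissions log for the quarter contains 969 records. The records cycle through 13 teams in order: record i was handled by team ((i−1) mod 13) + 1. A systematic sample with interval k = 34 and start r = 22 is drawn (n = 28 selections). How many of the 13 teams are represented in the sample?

13

Consecutive selections differ by k = 34, so their team numbers differ by 34 mod 13 = 8.
gcd(34, 13) = 1, so the sample visits 13/1 = 13 distinct residues mod 13.
Start 22 is team 9; the teams hit are 1, 2, 3, 4, 5, 6, 7, 8, 9, 10, 11, 12, 13.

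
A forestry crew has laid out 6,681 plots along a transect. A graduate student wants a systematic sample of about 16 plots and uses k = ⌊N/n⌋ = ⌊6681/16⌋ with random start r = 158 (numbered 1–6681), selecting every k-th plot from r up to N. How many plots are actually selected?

k = ⌊6681/16⌋ = 417
Achieved size = ⌊(6681 − 158)/417⌋ + 1 = ⌊6523/417⌋ + 1 = 15 + 1 = 16
(last selection: 158 + 15×417 = 6413 ≤ 6681; next would be 6830 > 6681)

16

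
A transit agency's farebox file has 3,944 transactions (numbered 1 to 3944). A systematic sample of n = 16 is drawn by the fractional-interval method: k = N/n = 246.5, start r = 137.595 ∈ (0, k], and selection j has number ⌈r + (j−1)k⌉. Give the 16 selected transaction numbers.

138, 385, 631, 878, 1124, 1371, 1617, 1864, 2110, 2357, 2603, 2850, 3096, 3343, 3589, 3836

j=1: r + 0k = 137.595 → ⌈·⌉ = 138
j=2: r + 1k = 384.095 → ⌈·⌉ = 385
j=3: r + 2k = 630.595 → ⌈·⌉ = 631
j=4: r + 3k = 877.095 → ⌈·⌉ = 878
j=5: r + 4k = 1123.595 → ⌈·⌉ = 1124
j=6: r + 5k = 1370.095 → ⌈·⌉ = 1371
j=7: r + 6k = 1616.595 → ⌈·⌉ = 1617
j=8: r + 7k = 1863.095 → ⌈·⌉ = 1864
j=9: r + 8k = 2109.595 → ⌈·⌉ = 2110
j=10: r + 9k = 2356.095 → ⌈·⌉ = 2357
j=11: r + 10k = 2602.595 → ⌈·⌉ = 2603
j=12: r + 11k = 2849.095 → ⌈·⌉ = 2850
j=13: r + 12k = 3095.595 → ⌈·⌉ = 3096
j=14: r + 13k = 3342.095 → ⌈·⌉ = 3343
j=15: r + 14k = 3588.595 → ⌈·⌉ = 3589
j=16: r + 15k = 3835.095 → ⌈·⌉ = 3836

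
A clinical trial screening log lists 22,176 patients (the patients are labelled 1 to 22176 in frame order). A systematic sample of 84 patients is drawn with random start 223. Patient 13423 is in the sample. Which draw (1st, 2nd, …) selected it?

k = 22176/84 = 264
position = (13423 − 223)/264 + 1 = 13200/264 + 1 = 50 + 1 = 51

51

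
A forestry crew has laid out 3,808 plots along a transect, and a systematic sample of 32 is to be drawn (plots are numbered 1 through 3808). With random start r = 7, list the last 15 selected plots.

2030, 2149, 2268, 2387, 2506, 2625, 2744, 2863, 2982, 3101, 3220, 3339, 3458, 3577, 3696

k = N/n = 3808/32 = 119
18th selection = 7 + 17×119 = 2030
19th: 2030 + 119 = 2149
20th: 2149 + 119 = 2268
21st: 2268 + 119 = 2387
22nd: 2387 + 119 = 2506
23rd: 2506 + 119 = 2625
24th: 2625 + 119 = 2744
25th: 2744 + 119 = 2863
26th: 2863 + 119 = 2982
27th: 2982 + 119 = 3101
28th: 3101 + 119 = 3220
29th: 3220 + 119 = 3339
30th: 3339 + 119 = 3458
31st: 3458 + 119 = 3577
32nd: 3577 + 119 = 3696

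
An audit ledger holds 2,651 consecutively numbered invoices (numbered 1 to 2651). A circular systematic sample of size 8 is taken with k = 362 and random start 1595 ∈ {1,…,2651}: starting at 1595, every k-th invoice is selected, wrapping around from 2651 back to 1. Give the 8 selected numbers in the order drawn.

1595, 1957, 2319, 30, 392, 754, 1116, 1478

Selection 1: 1595
Selection 2: 1595 + 362 = 1957
Selection 3: 1957 + 362 = 2319
Selection 4: 2319 + 362 = 2681 → 2681 − 2651 = 30
Selection 5: 30 + 362 = 392
Selection 6: 392 + 362 = 754
Selection 7: 754 + 362 = 1116
Selection 8: 1116 + 362 = 1478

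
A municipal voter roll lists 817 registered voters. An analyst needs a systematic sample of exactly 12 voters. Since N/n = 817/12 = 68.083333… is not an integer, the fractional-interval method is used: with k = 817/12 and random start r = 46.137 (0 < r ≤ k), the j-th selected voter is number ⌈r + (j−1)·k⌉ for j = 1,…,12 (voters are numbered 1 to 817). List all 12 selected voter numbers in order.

47, 115, 183, 251, 319, 387, 455, 523, 591, 659, 727, 796

j=1: r + 0k = 46.137 → ⌈·⌉ = 47
j=2: r + 1k = 114.220333… → ⌈·⌉ = 115
j=3: r + 2k = 182.303666… → ⌈·⌉ = 183
j=4: r + 3k = 250.387 → ⌈·⌉ = 251
j=5: r + 4k = 318.470333… → ⌈·⌉ = 319
j=6: r + 5k = 386.553666… → ⌈·⌉ = 387
j=7: r + 6k = 454.637 → ⌈·⌉ = 455
j=8: r + 7k = 522.720333… → ⌈·⌉ = 523
j=9: r + 8k = 590.803666… → ⌈·⌉ = 591
j=10: r + 9k = 658.887 → ⌈·⌉ = 659
j=11: r + 10k = 726.970333… → ⌈·⌉ = 727
j=12: r + 11k = 795.053666… → ⌈·⌉ = 796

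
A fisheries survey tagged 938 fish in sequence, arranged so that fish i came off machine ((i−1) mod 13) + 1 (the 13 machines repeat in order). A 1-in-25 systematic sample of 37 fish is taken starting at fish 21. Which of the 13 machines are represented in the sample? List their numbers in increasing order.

Consecutive selections differ by k = 25, so their machine numbers differ by 25 mod 13 = 12.
gcd(25, 13) = 1, so the sample visits 13/1 = 13 distinct residues mod 13.
Start 21 is machine 8; the machines hit are 1, 2, 3, 4, 5, 6, 7, 8, 9, 10, 11, 12, 13.

1, 2, 3, 4, 5, 6, 7, 8, 9, 10, 11, 12, 13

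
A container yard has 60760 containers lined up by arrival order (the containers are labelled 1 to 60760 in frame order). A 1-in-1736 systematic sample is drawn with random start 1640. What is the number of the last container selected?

k = 1736
35th selection = r + (35−1)·k = 1640 + 34×1736 = 1640 + 59024 = 60664

60664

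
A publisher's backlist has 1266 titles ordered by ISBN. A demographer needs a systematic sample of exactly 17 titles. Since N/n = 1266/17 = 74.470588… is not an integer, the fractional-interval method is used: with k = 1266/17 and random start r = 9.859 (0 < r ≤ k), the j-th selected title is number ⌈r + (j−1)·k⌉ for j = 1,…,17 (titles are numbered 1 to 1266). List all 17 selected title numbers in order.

10, 85, 159, 234, 308, 383, 457, 532, 606, 681, 755, 830, 904, 978, 1053, 1127, 1202

j=1: r + 0k = 9.859 → ⌈·⌉ = 10
j=2: r + 1k = 84.329588… → ⌈·⌉ = 85
j=3: r + 2k = 158.800176… → ⌈·⌉ = 159
j=4: r + 3k = 233.270764… → ⌈·⌉ = 234
j=5: r + 4k = 307.741352… → ⌈·⌉ = 308
j=6: r + 5k = 382.211941… → ⌈·⌉ = 383
j=7: r + 6k = 456.682529… → ⌈·⌉ = 457
j=8: r + 7k = 531.153117… → ⌈·⌉ = 532
j=9: r + 8k = 605.623705… → ⌈·⌉ = 606
j=10: r + 9k = 680.094294… → ⌈·⌉ = 681
j=11: r + 10k = 754.564882… → ⌈·⌉ = 755
j=12: r + 11k = 829.035470… → ⌈·⌉ = 830
j=13: r + 12k = 903.506058… → ⌈·⌉ = 904
j=14: r + 13k = 977.976647… → ⌈·⌉ = 978
j=15: r + 14k = 1052.447235… → ⌈·⌉ = 1053
j=16: r + 15k = 1126.917823… → ⌈·⌉ = 1127
j=17: r + 16k = 1201.388411… → ⌈·⌉ = 1202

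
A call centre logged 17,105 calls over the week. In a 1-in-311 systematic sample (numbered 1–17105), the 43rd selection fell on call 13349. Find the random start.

287

k = 311
r = 13349 − (43−1)×311 = 13349 − 13062 = 287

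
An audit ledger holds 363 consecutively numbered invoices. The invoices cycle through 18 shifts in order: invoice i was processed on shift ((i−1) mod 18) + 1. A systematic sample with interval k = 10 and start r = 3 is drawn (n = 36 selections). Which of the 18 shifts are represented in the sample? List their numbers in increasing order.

1, 3, 5, 7, 9, 11, 13, 15, 17

Consecutive selections differ by k = 10, so their shift numbers differ by 10 mod 18 = 10.
gcd(10, 18) = 2, so the sample visits 18/2 = 9 distinct residues mod 18.
Start 3 is shift 3; the shifts hit are 1, 3, 5, 7, 9, 11, 13, 15, 17.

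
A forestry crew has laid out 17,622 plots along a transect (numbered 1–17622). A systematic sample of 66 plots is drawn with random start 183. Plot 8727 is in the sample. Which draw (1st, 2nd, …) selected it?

33

k = 17622/66 = 267
position = (8727 − 183)/267 + 1 = 8544/267 + 1 = 32 + 1 = 33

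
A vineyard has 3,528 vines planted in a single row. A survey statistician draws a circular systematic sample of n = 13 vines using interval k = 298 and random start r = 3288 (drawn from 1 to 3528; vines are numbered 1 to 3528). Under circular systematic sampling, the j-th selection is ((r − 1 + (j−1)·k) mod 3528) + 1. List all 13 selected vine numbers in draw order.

Selection 1: 3288
Selection 2: 3288 + 298 = 3586 → 3586 − 3528 = 58
Selection 3: 58 + 298 = 356
Selection 4: 356 + 298 = 654
Selection 5: 654 + 298 = 952
Selection 6: 952 + 298 = 1250
Selection 7: 1250 + 298 = 1548
Selection 8: 1548 + 298 = 1846
Selection 9: 1846 + 298 = 2144
Selection 10: 2144 + 298 = 2442
Selection 11: 2442 + 298 = 2740
Selection 12: 2740 + 298 = 3038
Selection 13: 3038 + 298 = 3336

3288, 58, 356, 654, 952, 1250, 1548, 1846, 2144, 2442, 2740, 3038, 3336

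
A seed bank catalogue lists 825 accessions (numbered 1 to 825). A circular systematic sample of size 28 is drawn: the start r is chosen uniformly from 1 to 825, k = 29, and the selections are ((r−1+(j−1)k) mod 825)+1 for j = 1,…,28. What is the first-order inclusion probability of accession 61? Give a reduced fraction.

For each position j, as r ranges over 1…825 the j-th selection hits every accession exactly once, so accession 61 is selected for exactly 28 of the 825 starts.
Inclusion probability = 28/825.

28/825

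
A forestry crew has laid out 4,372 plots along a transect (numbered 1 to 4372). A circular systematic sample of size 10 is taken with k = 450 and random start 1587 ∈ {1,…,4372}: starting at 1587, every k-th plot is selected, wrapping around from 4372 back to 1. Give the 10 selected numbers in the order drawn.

Selection 1: 1587
Selection 2: 1587 + 450 = 2037
Selection 3: 2037 + 450 = 2487
Selection 4: 2487 + 450 = 2937
Selection 5: 2937 + 450 = 3387
Selection 6: 3387 + 450 = 3837
Selection 7: 3837 + 450 = 4287
Selection 8: 4287 + 450 = 4737 → 4737 − 4372 = 365
Selection 9: 365 + 450 = 815
Selection 10: 815 + 450 = 1265

1587, 2037, 2487, 2937, 3387, 3837, 4287, 365, 815, 1265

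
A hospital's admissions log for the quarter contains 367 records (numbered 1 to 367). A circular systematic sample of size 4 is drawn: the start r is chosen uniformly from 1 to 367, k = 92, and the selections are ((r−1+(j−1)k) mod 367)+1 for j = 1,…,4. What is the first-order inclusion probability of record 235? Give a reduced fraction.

4/367

For each position j, as r ranges over 1…367 the j-th selection hits every record exactly once, so record 235 is selected for exactly 4 of the 367 starts.
Inclusion probability = 4/367.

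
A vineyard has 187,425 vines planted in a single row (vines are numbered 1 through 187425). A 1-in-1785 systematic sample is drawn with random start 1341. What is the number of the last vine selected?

186981

k = 1785
105th selection = r + (105−1)·k = 1341 + 104×1785 = 1341 + 185640 = 186981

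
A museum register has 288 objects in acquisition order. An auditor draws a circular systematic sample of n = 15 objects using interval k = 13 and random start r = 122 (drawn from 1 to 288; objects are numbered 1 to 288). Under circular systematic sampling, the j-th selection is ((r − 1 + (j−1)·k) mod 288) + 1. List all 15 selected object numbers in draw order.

122, 135, 148, 161, 174, 187, 200, 213, 226, 239, 252, 265, 278, 3, 16

Selection 1: 122
Selection 2: 122 + 13 = 135
Selection 3: 135 + 13 = 148
Selection 4: 148 + 13 = 161
Selection 5: 161 + 13 = 174
Selection 6: 174 + 13 = 187
Selection 7: 187 + 13 = 200
Selection 8: 200 + 13 = 213
Selection 9: 213 + 13 = 226
Selection 10: 226 + 13 = 239
Selection 11: 239 + 13 = 252
Selection 12: 252 + 13 = 265
Selection 13: 265 + 13 = 278
Selection 14: 278 + 13 = 291 → 291 − 288 = 3
Selection 15: 3 + 13 = 16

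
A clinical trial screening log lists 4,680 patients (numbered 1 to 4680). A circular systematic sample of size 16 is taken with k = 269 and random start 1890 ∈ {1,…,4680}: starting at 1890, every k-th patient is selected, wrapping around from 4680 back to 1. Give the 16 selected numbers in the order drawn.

1890, 2159, 2428, 2697, 2966, 3235, 3504, 3773, 4042, 4311, 4580, 169, 438, 707, 976, 1245

Selection 1: 1890
Selection 2: 1890 + 269 = 2159
Selection 3: 2159 + 269 = 2428
Selection 4: 2428 + 269 = 2697
Selection 5: 2697 + 269 = 2966
Selection 6: 2966 + 269 = 3235
Selection 7: 3235 + 269 = 3504
Selection 8: 3504 + 269 = 3773
Selection 9: 3773 + 269 = 4042
Selection 10: 4042 + 269 = 4311
Selection 11: 4311 + 269 = 4580
Selection 12: 4580 + 269 = 4849 → 4849 − 4680 = 169
Selection 13: 169 + 269 = 438
Selection 14: 438 + 269 = 707
Selection 15: 707 + 269 = 976
Selection 16: 976 + 269 = 1245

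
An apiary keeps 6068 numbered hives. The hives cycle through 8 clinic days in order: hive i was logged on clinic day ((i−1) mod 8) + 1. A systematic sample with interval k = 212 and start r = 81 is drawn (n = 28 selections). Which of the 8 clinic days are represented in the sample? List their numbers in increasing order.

Consecutive selections differ by k = 212, so their clinic day numbers differ by 212 mod 8 = 4.
gcd(212, 8) = 4, so the sample visits 8/4 = 2 distinct residues mod 8.
Start 81 is clinic day 1; the clinic days hit are 1, 5.

1, 5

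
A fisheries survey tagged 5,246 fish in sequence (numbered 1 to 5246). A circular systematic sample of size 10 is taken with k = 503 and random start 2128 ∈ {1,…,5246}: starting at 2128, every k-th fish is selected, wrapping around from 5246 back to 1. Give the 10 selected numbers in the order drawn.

Selection 1: 2128
Selection 2: 2128 + 503 = 2631
Selection 3: 2631 + 503 = 3134
Selection 4: 3134 + 503 = 3637
Selection 5: 3637 + 503 = 4140
Selection 6: 4140 + 503 = 4643
Selection 7: 4643 + 503 = 5146
Selection 8: 5146 + 503 = 5649 → 5649 − 5246 = 403
Selection 9: 403 + 503 = 906
Selection 10: 906 + 503 = 1409

2128, 2631, 3134, 3637, 4140, 4643, 5146, 403, 906, 1409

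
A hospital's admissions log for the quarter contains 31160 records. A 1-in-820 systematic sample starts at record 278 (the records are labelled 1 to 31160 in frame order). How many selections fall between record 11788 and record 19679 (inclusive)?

9

k = 820
First selection ≥ 11788: 278 + ⌈(11788−278)/820⌉·820 = 278 + 15×820 = 12578
Last selection ≤ 19679: 278 + ⌊(19679−278)/820⌋·820 = 278 + 23×820 = 19138
Count = 23 − 15 + 1 = 9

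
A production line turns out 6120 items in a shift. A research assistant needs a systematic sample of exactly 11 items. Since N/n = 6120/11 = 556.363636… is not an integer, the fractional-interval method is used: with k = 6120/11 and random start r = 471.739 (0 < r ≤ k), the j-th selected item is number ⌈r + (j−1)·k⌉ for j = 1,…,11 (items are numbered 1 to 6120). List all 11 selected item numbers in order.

j=1: r + 0k = 471.739 → ⌈·⌉ = 472
j=2: r + 1k = 1028.102636… → ⌈·⌉ = 1029
j=3: r + 2k = 1584.466272… → ⌈·⌉ = 1585
j=4: r + 3k = 2140.829909… → ⌈·⌉ = 2141
j=5: r + 4k = 2697.193545… → ⌈·⌉ = 2698
j=6: r + 5k = 3253.557181… → ⌈·⌉ = 3254
j=7: r + 6k = 3809.920818… → ⌈·⌉ = 3810
j=8: r + 7k = 4366.284454… → ⌈·⌉ = 4367
j=9: r + 8k = 4922.648090… → ⌈·⌉ = 4923
j=10: r + 9k = 5479.011727… → ⌈·⌉ = 5480
j=11: r + 10k = 6035.375363… → ⌈·⌉ = 6036

472, 1029, 1585, 2141, 2698, 3254, 3810, 4367, 4923, 5480, 6036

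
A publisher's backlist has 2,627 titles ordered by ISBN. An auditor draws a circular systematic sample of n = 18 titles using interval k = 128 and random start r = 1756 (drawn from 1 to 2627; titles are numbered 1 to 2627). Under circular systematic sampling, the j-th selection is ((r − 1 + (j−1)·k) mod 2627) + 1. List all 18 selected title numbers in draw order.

1756, 1884, 2012, 2140, 2268, 2396, 2524, 25, 153, 281, 409, 537, 665, 793, 921, 1049, 1177, 1305

Selection 1: 1756
Selection 2: 1756 + 128 = 1884
Selection 3: 1884 + 128 = 2012
Selection 4: 2012 + 128 = 2140
Selection 5: 2140 + 128 = 2268
Selection 6: 2268 + 128 = 2396
Selection 7: 2396 + 128 = 2524
Selection 8: 2524 + 128 = 2652 → 2652 − 2627 = 25
Selection 9: 25 + 128 = 153
Selection 10: 153 + 128 = 281
Selection 11: 281 + 128 = 409
Selection 12: 409 + 128 = 537
Selection 13: 537 + 128 = 665
Selection 14: 665 + 128 = 793
Selection 15: 793 + 128 = 921
Selection 16: 921 + 128 = 1049
Selection 17: 1049 + 128 = 1177
Selection 18: 1177 + 128 = 1305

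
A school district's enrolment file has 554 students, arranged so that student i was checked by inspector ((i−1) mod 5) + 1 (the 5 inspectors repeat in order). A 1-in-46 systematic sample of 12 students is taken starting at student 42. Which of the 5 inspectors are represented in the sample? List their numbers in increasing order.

Consecutive selections differ by k = 46, so their inspector numbers differ by 46 mod 5 = 1.
gcd(46, 5) = 1, so the sample visits 5/1 = 5 distinct residues mod 5.
Start 42 is inspector 2; the inspectors hit are 1, 2, 3, 4, 5.

1, 2, 3, 4, 5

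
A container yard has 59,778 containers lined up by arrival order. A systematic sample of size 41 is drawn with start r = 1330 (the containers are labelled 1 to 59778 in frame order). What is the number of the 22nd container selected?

31948

k = 59778/41 = 1458
22nd selection = r + (22−1)·k = 1330 + 21×1458 = 1330 + 30618 = 31948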